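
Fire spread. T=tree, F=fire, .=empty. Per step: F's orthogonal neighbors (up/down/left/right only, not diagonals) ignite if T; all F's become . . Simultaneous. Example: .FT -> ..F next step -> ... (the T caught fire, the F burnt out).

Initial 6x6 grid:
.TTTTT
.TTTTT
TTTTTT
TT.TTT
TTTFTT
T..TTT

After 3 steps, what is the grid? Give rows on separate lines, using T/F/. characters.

Step 1: 4 trees catch fire, 1 burn out
  .TTTTT
  .TTTTT
  TTTTTT
  TT.FTT
  TTF.FT
  T..FTT
Step 2: 5 trees catch fire, 4 burn out
  .TTTTT
  .TTTTT
  TTTFTT
  TT..FT
  TF...F
  T...FT
Step 3: 7 trees catch fire, 5 burn out
  .TTTTT
  .TTFTT
  TTF.FT
  TF...F
  F.....
  T....F

.TTTTT
.TTFTT
TTF.FT
TF...F
F.....
T....F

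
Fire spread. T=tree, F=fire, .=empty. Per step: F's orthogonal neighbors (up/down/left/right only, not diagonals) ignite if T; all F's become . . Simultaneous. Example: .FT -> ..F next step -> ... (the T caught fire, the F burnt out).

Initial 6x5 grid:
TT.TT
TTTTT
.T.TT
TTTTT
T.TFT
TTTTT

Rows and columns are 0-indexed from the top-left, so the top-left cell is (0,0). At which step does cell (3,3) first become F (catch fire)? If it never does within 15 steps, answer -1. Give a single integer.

Step 1: cell (3,3)='F' (+4 fires, +1 burnt)
  -> target ignites at step 1
Step 2: cell (3,3)='.' (+5 fires, +4 burnt)
Step 3: cell (3,3)='.' (+4 fires, +5 burnt)
Step 4: cell (3,3)='.' (+6 fires, +4 burnt)
Step 5: cell (3,3)='.' (+3 fires, +6 burnt)
Step 6: cell (3,3)='.' (+2 fires, +3 burnt)
Step 7: cell (3,3)='.' (+1 fires, +2 burnt)
Step 8: cell (3,3)='.' (+0 fires, +1 burnt)
  fire out at step 8

1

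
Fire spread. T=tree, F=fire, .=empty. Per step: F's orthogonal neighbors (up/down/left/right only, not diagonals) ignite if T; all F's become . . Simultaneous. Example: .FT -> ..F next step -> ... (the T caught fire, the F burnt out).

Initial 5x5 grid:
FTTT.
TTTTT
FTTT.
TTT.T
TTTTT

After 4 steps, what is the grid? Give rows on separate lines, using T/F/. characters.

Step 1: 4 trees catch fire, 2 burn out
  .FTT.
  FTTTT
  .FTT.
  FTT.T
  TTTTT
Step 2: 5 trees catch fire, 4 burn out
  ..FT.
  .FTTT
  ..FT.
  .FT.T
  FTTTT
Step 3: 5 trees catch fire, 5 burn out
  ...F.
  ..FTT
  ...F.
  ..F.T
  .FTTT
Step 4: 2 trees catch fire, 5 burn out
  .....
  ...FT
  .....
  ....T
  ..FTT

.....
...FT
.....
....T
..FTT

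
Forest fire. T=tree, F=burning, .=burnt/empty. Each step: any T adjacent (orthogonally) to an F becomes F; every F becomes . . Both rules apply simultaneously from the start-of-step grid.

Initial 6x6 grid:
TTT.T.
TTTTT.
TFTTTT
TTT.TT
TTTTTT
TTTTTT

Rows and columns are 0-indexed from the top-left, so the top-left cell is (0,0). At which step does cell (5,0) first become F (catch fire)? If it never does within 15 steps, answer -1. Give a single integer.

Step 1: cell (5,0)='T' (+4 fires, +1 burnt)
Step 2: cell (5,0)='T' (+7 fires, +4 burnt)
Step 3: cell (5,0)='T' (+7 fires, +7 burnt)
Step 4: cell (5,0)='F' (+6 fires, +7 burnt)
  -> target ignites at step 4
Step 5: cell (5,0)='.' (+4 fires, +6 burnt)
Step 6: cell (5,0)='.' (+2 fires, +4 burnt)
Step 7: cell (5,0)='.' (+1 fires, +2 burnt)
Step 8: cell (5,0)='.' (+0 fires, +1 burnt)
  fire out at step 8

4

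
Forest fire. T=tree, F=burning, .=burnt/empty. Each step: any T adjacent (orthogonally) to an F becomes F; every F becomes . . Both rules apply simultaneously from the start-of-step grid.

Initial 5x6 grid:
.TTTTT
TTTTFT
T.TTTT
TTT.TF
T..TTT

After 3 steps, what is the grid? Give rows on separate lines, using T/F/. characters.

Step 1: 7 trees catch fire, 2 burn out
  .TTTFT
  TTTF.F
  T.TTFF
  TTT.F.
  T..TTF
Step 2: 5 trees catch fire, 7 burn out
  .TTF.F
  TTF...
  T.TF..
  TTT...
  T..TF.
Step 3: 4 trees catch fire, 5 burn out
  .TF...
  TF....
  T.F...
  TTT...
  T..F..

.TF...
TF....
T.F...
TTT...
T..F..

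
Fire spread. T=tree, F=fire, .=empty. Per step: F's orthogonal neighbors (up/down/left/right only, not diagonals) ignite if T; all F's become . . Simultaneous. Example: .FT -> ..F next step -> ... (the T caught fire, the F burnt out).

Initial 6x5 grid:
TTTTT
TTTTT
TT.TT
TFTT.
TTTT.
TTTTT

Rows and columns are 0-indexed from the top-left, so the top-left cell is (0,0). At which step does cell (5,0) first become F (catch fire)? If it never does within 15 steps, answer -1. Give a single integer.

Step 1: cell (5,0)='T' (+4 fires, +1 burnt)
Step 2: cell (5,0)='T' (+6 fires, +4 burnt)
Step 3: cell (5,0)='F' (+7 fires, +6 burnt)
  -> target ignites at step 3
Step 4: cell (5,0)='.' (+5 fires, +7 burnt)
Step 5: cell (5,0)='.' (+3 fires, +5 burnt)
Step 6: cell (5,0)='.' (+1 fires, +3 burnt)
Step 7: cell (5,0)='.' (+0 fires, +1 burnt)
  fire out at step 7

3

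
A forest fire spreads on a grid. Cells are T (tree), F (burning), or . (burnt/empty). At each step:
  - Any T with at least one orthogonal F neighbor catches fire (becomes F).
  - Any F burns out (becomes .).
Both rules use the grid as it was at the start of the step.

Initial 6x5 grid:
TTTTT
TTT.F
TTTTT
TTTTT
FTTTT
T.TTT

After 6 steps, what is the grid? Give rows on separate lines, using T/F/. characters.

Step 1: 5 trees catch fire, 2 burn out
  TTTTF
  TTT..
  TTTTF
  FTTTT
  .FTTT
  F.TTT
Step 2: 6 trees catch fire, 5 burn out
  TTTF.
  TTT..
  FTTF.
  .FTTF
  ..FTT
  ..TTT
Step 3: 9 trees catch fire, 6 burn out
  TTF..
  FTT..
  .FF..
  ..FF.
  ...FF
  ..FTT
Step 4: 6 trees catch fire, 9 burn out
  FF...
  .FF..
  .....
  .....
  .....
  ...FF
Step 5: 0 trees catch fire, 6 burn out
  .....
  .....
  .....
  .....
  .....
  .....
Step 6: 0 trees catch fire, 0 burn out
  .....
  .....
  .....
  .....
  .....
  .....

.....
.....
.....
.....
.....
.....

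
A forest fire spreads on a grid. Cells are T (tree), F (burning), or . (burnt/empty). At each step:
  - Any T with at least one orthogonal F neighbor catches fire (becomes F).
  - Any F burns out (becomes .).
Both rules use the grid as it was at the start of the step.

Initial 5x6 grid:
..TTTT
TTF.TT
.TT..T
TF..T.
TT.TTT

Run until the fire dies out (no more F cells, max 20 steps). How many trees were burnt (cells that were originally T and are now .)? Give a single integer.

Answer: 14

Derivation:
Step 1: +6 fires, +2 burnt (F count now 6)
Step 2: +3 fires, +6 burnt (F count now 3)
Step 3: +1 fires, +3 burnt (F count now 1)
Step 4: +2 fires, +1 burnt (F count now 2)
Step 5: +1 fires, +2 burnt (F count now 1)
Step 6: +1 fires, +1 burnt (F count now 1)
Step 7: +0 fires, +1 burnt (F count now 0)
Fire out after step 7
Initially T: 18, now '.': 26
Total burnt (originally-T cells now '.'): 14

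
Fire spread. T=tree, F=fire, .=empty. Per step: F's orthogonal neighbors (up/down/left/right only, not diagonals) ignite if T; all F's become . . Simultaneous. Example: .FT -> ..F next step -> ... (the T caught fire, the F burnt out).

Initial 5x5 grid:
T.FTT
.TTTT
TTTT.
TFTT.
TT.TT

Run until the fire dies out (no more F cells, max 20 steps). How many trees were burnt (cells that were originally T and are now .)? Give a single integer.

Answer: 17

Derivation:
Step 1: +6 fires, +2 burnt (F count now 6)
Step 2: +7 fires, +6 burnt (F count now 7)
Step 3: +3 fires, +7 burnt (F count now 3)
Step 4: +1 fires, +3 burnt (F count now 1)
Step 5: +0 fires, +1 burnt (F count now 0)
Fire out after step 5
Initially T: 18, now '.': 24
Total burnt (originally-T cells now '.'): 17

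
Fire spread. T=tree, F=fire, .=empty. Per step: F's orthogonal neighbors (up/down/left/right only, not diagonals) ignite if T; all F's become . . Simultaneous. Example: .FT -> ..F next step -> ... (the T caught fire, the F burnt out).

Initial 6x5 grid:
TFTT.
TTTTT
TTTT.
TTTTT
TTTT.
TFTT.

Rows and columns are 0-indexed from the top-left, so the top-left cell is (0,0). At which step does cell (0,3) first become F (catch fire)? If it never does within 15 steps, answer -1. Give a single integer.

Step 1: cell (0,3)='T' (+6 fires, +2 burnt)
Step 2: cell (0,3)='F' (+8 fires, +6 burnt)
  -> target ignites at step 2
Step 3: cell (0,3)='.' (+6 fires, +8 burnt)
Step 4: cell (0,3)='.' (+3 fires, +6 burnt)
Step 5: cell (0,3)='.' (+1 fires, +3 burnt)
Step 6: cell (0,3)='.' (+0 fires, +1 burnt)
  fire out at step 6

2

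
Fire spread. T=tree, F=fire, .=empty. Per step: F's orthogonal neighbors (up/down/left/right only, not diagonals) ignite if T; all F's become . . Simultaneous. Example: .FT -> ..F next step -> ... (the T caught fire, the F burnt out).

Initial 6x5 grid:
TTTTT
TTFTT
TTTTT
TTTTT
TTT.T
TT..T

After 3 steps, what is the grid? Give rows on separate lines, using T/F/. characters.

Step 1: 4 trees catch fire, 1 burn out
  TTFTT
  TF.FT
  TTFTT
  TTTTT
  TTT.T
  TT..T
Step 2: 7 trees catch fire, 4 burn out
  TF.FT
  F...F
  TF.FT
  TTFTT
  TTT.T
  TT..T
Step 3: 7 trees catch fire, 7 burn out
  F...F
  .....
  F...F
  TF.FT
  TTF.T
  TT..T

F...F
.....
F...F
TF.FT
TTF.T
TT..T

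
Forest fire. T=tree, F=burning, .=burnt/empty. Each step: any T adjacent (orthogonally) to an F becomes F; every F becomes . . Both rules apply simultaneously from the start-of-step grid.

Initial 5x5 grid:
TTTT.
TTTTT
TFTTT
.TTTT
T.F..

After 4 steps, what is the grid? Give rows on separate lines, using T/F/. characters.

Step 1: 5 trees catch fire, 2 burn out
  TTTT.
  TFTTT
  F.FTT
  .FFTT
  T....
Step 2: 5 trees catch fire, 5 burn out
  TFTT.
  F.FTT
  ...FT
  ...FT
  T....
Step 3: 5 trees catch fire, 5 burn out
  F.FT.
  ...FT
  ....F
  ....F
  T....
Step 4: 2 trees catch fire, 5 burn out
  ...F.
  ....F
  .....
  .....
  T....

...F.
....F
.....
.....
T....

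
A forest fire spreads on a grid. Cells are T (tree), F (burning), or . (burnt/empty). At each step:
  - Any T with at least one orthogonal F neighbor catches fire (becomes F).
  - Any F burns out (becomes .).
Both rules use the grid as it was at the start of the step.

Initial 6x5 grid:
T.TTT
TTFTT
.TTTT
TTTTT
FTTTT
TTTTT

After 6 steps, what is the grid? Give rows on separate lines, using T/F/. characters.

Step 1: 7 trees catch fire, 2 burn out
  T.FTT
  TF.FT
  .TFTT
  FTTTT
  .FTTT
  FTTTT
Step 2: 9 trees catch fire, 7 burn out
  T..FT
  F...F
  .F.FT
  .FFTT
  ..FTT
  .FTTT
Step 3: 6 trees catch fire, 9 burn out
  F...F
  .....
  ....F
  ...FT
  ...FT
  ..FTT
Step 4: 3 trees catch fire, 6 burn out
  .....
  .....
  .....
  ....F
  ....F
  ...FT
Step 5: 1 trees catch fire, 3 burn out
  .....
  .....
  .....
  .....
  .....
  ....F
Step 6: 0 trees catch fire, 1 burn out
  .....
  .....
  .....
  .....
  .....
  .....

.....
.....
.....
.....
.....
.....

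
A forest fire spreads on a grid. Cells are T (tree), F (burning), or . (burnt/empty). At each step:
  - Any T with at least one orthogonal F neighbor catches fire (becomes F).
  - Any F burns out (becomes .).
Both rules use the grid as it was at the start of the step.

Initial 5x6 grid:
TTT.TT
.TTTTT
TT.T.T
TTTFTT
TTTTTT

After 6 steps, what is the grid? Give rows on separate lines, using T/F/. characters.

Step 1: 4 trees catch fire, 1 burn out
  TTT.TT
  .TTTTT
  TT.F.T
  TTF.FT
  TTTFTT
Step 2: 5 trees catch fire, 4 burn out
  TTT.TT
  .TTFTT
  TT...T
  TF...F
  TTF.FT
Step 3: 7 trees catch fire, 5 burn out
  TTT.TT
  .TF.FT
  TF...F
  F.....
  TF...F
Step 4: 6 trees catch fire, 7 burn out
  TTF.FT
  .F...F
  F.....
  ......
  F.....
Step 5: 2 trees catch fire, 6 burn out
  TF...F
  ......
  ......
  ......
  ......
Step 6: 1 trees catch fire, 2 burn out
  F.....
  ......
  ......
  ......
  ......

F.....
......
......
......
......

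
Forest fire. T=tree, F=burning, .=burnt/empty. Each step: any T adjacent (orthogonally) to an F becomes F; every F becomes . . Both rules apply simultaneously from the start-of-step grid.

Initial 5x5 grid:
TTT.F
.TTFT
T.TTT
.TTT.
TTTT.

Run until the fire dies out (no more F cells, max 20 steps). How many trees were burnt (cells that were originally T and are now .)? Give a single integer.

Step 1: +3 fires, +2 burnt (F count now 3)
Step 2: +5 fires, +3 burnt (F count now 5)
Step 3: +3 fires, +5 burnt (F count now 3)
Step 4: +3 fires, +3 burnt (F count now 3)
Step 5: +1 fires, +3 burnt (F count now 1)
Step 6: +1 fires, +1 burnt (F count now 1)
Step 7: +0 fires, +1 burnt (F count now 0)
Fire out after step 7
Initially T: 17, now '.': 24
Total burnt (originally-T cells now '.'): 16

Answer: 16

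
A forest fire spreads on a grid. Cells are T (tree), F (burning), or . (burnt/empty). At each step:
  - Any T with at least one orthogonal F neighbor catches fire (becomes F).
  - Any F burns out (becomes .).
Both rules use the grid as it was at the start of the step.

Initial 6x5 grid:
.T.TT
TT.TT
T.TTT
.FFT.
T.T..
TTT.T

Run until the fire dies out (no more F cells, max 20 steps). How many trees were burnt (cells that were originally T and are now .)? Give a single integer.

Answer: 13

Derivation:
Step 1: +3 fires, +2 burnt (F count now 3)
Step 2: +2 fires, +3 burnt (F count now 2)
Step 3: +3 fires, +2 burnt (F count now 3)
Step 4: +3 fires, +3 burnt (F count now 3)
Step 5: +2 fires, +3 burnt (F count now 2)
Step 6: +0 fires, +2 burnt (F count now 0)
Fire out after step 6
Initially T: 18, now '.': 25
Total burnt (originally-T cells now '.'): 13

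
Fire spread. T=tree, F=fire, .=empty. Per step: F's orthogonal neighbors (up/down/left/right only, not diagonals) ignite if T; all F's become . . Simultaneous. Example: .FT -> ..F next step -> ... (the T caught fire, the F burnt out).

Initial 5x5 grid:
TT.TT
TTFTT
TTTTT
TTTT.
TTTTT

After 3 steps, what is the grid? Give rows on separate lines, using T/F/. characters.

Step 1: 3 trees catch fire, 1 burn out
  TT.TT
  TF.FT
  TTFTT
  TTTT.
  TTTTT
Step 2: 7 trees catch fire, 3 burn out
  TF.FT
  F...F
  TF.FT
  TTFT.
  TTTTT
Step 3: 7 trees catch fire, 7 burn out
  F...F
  .....
  F...F
  TF.F.
  TTFTT

F...F
.....
F...F
TF.F.
TTFTT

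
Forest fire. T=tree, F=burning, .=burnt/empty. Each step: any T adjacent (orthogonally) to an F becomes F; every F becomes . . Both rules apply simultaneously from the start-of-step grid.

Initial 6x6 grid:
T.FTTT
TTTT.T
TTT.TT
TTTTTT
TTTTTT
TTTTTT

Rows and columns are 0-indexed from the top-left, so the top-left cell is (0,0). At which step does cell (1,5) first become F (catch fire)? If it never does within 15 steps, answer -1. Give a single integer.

Step 1: cell (1,5)='T' (+2 fires, +1 burnt)
Step 2: cell (1,5)='T' (+4 fires, +2 burnt)
Step 3: cell (1,5)='T' (+4 fires, +4 burnt)
Step 4: cell (1,5)='F' (+6 fires, +4 burnt)
  -> target ignites at step 4
Step 5: cell (1,5)='.' (+6 fires, +6 burnt)
Step 6: cell (1,5)='.' (+6 fires, +6 burnt)
Step 7: cell (1,5)='.' (+3 fires, +6 burnt)
Step 8: cell (1,5)='.' (+1 fires, +3 burnt)
Step 9: cell (1,5)='.' (+0 fires, +1 burnt)
  fire out at step 9

4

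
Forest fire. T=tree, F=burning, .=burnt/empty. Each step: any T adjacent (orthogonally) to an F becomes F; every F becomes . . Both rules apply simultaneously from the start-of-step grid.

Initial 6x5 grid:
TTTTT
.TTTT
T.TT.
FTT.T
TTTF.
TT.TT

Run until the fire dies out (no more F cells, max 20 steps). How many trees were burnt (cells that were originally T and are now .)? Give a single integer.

Answer: 21

Derivation:
Step 1: +5 fires, +2 burnt (F count now 5)
Step 2: +4 fires, +5 burnt (F count now 4)
Step 3: +2 fires, +4 burnt (F count now 2)
Step 4: +2 fires, +2 burnt (F count now 2)
Step 5: +3 fires, +2 burnt (F count now 3)
Step 6: +3 fires, +3 burnt (F count now 3)
Step 7: +2 fires, +3 burnt (F count now 2)
Step 8: +0 fires, +2 burnt (F count now 0)
Fire out after step 8
Initially T: 22, now '.': 29
Total burnt (originally-T cells now '.'): 21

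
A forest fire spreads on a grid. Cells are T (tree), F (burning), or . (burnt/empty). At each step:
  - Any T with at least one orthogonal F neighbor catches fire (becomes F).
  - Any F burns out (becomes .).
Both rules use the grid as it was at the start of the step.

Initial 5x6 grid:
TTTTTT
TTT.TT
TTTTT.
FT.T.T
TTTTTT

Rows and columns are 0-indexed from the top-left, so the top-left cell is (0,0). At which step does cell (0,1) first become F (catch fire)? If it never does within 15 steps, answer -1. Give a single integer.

Step 1: cell (0,1)='T' (+3 fires, +1 burnt)
Step 2: cell (0,1)='T' (+3 fires, +3 burnt)
Step 3: cell (0,1)='T' (+4 fires, +3 burnt)
Step 4: cell (0,1)='F' (+4 fires, +4 burnt)
  -> target ignites at step 4
Step 5: cell (0,1)='.' (+4 fires, +4 burnt)
Step 6: cell (0,1)='.' (+3 fires, +4 burnt)
Step 7: cell (0,1)='.' (+3 fires, +3 burnt)
Step 8: cell (0,1)='.' (+1 fires, +3 burnt)
Step 9: cell (0,1)='.' (+0 fires, +1 burnt)
  fire out at step 9

4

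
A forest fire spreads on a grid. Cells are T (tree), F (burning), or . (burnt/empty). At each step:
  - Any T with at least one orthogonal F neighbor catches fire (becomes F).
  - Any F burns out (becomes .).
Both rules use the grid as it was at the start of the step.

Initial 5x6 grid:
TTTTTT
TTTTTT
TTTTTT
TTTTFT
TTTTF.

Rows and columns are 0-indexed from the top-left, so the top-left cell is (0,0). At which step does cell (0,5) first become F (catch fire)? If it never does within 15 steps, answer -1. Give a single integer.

Step 1: cell (0,5)='T' (+4 fires, +2 burnt)
Step 2: cell (0,5)='T' (+5 fires, +4 burnt)
Step 3: cell (0,5)='T' (+6 fires, +5 burnt)
Step 4: cell (0,5)='F' (+6 fires, +6 burnt)
  -> target ignites at step 4
Step 5: cell (0,5)='.' (+3 fires, +6 burnt)
Step 6: cell (0,5)='.' (+2 fires, +3 burnt)
Step 7: cell (0,5)='.' (+1 fires, +2 burnt)
Step 8: cell (0,5)='.' (+0 fires, +1 burnt)
  fire out at step 8

4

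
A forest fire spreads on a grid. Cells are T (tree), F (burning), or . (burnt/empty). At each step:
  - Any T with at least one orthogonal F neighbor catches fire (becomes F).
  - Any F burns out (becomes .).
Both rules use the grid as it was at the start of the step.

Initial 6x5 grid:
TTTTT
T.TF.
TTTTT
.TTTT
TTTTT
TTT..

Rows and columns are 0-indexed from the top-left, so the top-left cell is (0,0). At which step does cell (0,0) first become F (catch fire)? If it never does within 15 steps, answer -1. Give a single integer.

Step 1: cell (0,0)='T' (+3 fires, +1 burnt)
Step 2: cell (0,0)='T' (+5 fires, +3 burnt)
Step 3: cell (0,0)='T' (+5 fires, +5 burnt)
Step 4: cell (0,0)='F' (+5 fires, +5 burnt)
  -> target ignites at step 4
Step 5: cell (0,0)='.' (+3 fires, +5 burnt)
Step 6: cell (0,0)='.' (+2 fires, +3 burnt)
Step 7: cell (0,0)='.' (+1 fires, +2 burnt)
Step 8: cell (0,0)='.' (+0 fires, +1 burnt)
  fire out at step 8

4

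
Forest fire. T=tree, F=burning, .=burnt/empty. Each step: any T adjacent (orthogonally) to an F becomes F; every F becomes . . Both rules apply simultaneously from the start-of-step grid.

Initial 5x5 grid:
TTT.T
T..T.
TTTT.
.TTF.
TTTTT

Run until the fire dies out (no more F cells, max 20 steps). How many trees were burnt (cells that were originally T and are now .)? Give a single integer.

Answer: 16

Derivation:
Step 1: +3 fires, +1 burnt (F count now 3)
Step 2: +5 fires, +3 burnt (F count now 5)
Step 3: +2 fires, +5 burnt (F count now 2)
Step 4: +2 fires, +2 burnt (F count now 2)
Step 5: +1 fires, +2 burnt (F count now 1)
Step 6: +1 fires, +1 burnt (F count now 1)
Step 7: +1 fires, +1 burnt (F count now 1)
Step 8: +1 fires, +1 burnt (F count now 1)
Step 9: +0 fires, +1 burnt (F count now 0)
Fire out after step 9
Initially T: 17, now '.': 24
Total burnt (originally-T cells now '.'): 16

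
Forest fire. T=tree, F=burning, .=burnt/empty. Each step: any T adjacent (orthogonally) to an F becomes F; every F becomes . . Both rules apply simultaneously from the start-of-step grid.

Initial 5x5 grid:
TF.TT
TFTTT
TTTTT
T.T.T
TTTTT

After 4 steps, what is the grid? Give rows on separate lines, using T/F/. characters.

Step 1: 4 trees catch fire, 2 burn out
  F..TT
  F.FTT
  TFTTT
  T.T.T
  TTTTT
Step 2: 3 trees catch fire, 4 burn out
  ...TT
  ...FT
  F.FTT
  T.T.T
  TTTTT
Step 3: 5 trees catch fire, 3 burn out
  ...FT
  ....F
  ...FT
  F.F.T
  TTTTT
Step 4: 4 trees catch fire, 5 burn out
  ....F
  .....
  ....F
  ....T
  FTFTT

....F
.....
....F
....T
FTFTT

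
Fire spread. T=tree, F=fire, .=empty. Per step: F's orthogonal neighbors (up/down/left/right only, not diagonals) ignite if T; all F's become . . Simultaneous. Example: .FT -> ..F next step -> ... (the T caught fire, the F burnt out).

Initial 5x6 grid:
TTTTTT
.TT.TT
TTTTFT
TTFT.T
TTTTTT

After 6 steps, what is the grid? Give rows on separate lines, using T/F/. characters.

Step 1: 7 trees catch fire, 2 burn out
  TTTTTT
  .TT.FT
  TTFF.F
  TF.F.T
  TTFTTT
Step 2: 8 trees catch fire, 7 burn out
  TTTTFT
  .TF..F
  TF....
  F....F
  TF.FTT
Step 3: 8 trees catch fire, 8 burn out
  TTFF.F
  .F....
  F.....
  ......
  F...FF
Step 4: 1 trees catch fire, 8 burn out
  TF....
  ......
  ......
  ......
  ......
Step 5: 1 trees catch fire, 1 burn out
  F.....
  ......
  ......
  ......
  ......
Step 6: 0 trees catch fire, 1 burn out
  ......
  ......
  ......
  ......
  ......

......
......
......
......
......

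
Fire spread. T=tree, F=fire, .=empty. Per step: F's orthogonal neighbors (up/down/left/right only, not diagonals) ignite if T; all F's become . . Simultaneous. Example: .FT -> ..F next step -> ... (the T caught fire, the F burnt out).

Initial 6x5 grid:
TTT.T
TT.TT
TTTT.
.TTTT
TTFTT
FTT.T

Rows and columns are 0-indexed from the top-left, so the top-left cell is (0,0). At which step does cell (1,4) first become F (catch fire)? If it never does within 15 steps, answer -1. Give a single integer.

Step 1: cell (1,4)='T' (+6 fires, +2 burnt)
Step 2: cell (1,4)='T' (+4 fires, +6 burnt)
Step 3: cell (1,4)='T' (+4 fires, +4 burnt)
Step 4: cell (1,4)='T' (+3 fires, +4 burnt)
Step 5: cell (1,4)='F' (+3 fires, +3 burnt)
  -> target ignites at step 5
Step 6: cell (1,4)='.' (+3 fires, +3 burnt)
Step 7: cell (1,4)='.' (+0 fires, +3 burnt)
  fire out at step 7

5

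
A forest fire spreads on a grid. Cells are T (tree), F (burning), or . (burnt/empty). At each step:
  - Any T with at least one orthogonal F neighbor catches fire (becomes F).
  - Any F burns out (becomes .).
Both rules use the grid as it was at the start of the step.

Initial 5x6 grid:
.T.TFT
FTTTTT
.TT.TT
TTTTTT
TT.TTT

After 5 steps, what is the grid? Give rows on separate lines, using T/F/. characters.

Step 1: 4 trees catch fire, 2 burn out
  .T.F.F
  .FTTFT
  .TT.TT
  TTTTTT
  TT.TTT
Step 2: 6 trees catch fire, 4 burn out
  .F....
  ..FF.F
  .FT.FT
  TTTTTT
  TT.TTT
Step 3: 4 trees catch fire, 6 burn out
  ......
  ......
  ..F..F
  TFTTFT
  TT.TTT
Step 4: 6 trees catch fire, 4 burn out
  ......
  ......
  ......
  F.FF.F
  TF.TFT
Step 5: 3 trees catch fire, 6 burn out
  ......
  ......
  ......
  ......
  F..F.F

......
......
......
......
F..F.F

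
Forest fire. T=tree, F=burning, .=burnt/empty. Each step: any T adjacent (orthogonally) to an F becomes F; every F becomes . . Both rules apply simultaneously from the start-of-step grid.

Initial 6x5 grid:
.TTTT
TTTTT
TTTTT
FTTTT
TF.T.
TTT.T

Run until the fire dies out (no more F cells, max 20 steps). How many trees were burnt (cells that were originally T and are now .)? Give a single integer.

Answer: 23

Derivation:
Step 1: +4 fires, +2 burnt (F count now 4)
Step 2: +5 fires, +4 burnt (F count now 5)
Step 3: +3 fires, +5 burnt (F count now 3)
Step 4: +5 fires, +3 burnt (F count now 5)
Step 5: +3 fires, +5 burnt (F count now 3)
Step 6: +2 fires, +3 burnt (F count now 2)
Step 7: +1 fires, +2 burnt (F count now 1)
Step 8: +0 fires, +1 burnt (F count now 0)
Fire out after step 8
Initially T: 24, now '.': 29
Total burnt (originally-T cells now '.'): 23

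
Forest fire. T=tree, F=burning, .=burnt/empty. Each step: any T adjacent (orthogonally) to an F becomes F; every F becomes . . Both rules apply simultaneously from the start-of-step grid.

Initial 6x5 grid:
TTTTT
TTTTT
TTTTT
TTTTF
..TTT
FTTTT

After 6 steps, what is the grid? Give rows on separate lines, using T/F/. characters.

Step 1: 4 trees catch fire, 2 burn out
  TTTTT
  TTTTT
  TTTTF
  TTTF.
  ..TTF
  .FTTT
Step 2: 6 trees catch fire, 4 burn out
  TTTTT
  TTTTF
  TTTF.
  TTF..
  ..TF.
  ..FTF
Step 3: 6 trees catch fire, 6 burn out
  TTTTF
  TTTF.
  TTF..
  TF...
  ..F..
  ...F.
Step 4: 4 trees catch fire, 6 burn out
  TTTF.
  TTF..
  TF...
  F....
  .....
  .....
Step 5: 3 trees catch fire, 4 burn out
  TTF..
  TF...
  F....
  .....
  .....
  .....
Step 6: 2 trees catch fire, 3 burn out
  TF...
  F....
  .....
  .....
  .....
  .....

TF...
F....
.....
.....
.....
.....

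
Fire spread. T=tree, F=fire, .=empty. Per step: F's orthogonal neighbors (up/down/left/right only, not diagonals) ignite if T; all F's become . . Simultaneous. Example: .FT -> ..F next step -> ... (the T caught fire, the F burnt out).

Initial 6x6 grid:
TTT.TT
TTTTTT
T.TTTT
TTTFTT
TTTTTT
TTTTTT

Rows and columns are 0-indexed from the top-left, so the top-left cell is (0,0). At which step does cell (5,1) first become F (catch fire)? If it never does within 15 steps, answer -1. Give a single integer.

Step 1: cell (5,1)='T' (+4 fires, +1 burnt)
Step 2: cell (5,1)='T' (+8 fires, +4 burnt)
Step 3: cell (5,1)='T' (+8 fires, +8 burnt)
Step 4: cell (5,1)='F' (+8 fires, +8 burnt)
  -> target ignites at step 4
Step 5: cell (5,1)='.' (+4 fires, +8 burnt)
Step 6: cell (5,1)='.' (+1 fires, +4 burnt)
Step 7: cell (5,1)='.' (+0 fires, +1 burnt)
  fire out at step 7

4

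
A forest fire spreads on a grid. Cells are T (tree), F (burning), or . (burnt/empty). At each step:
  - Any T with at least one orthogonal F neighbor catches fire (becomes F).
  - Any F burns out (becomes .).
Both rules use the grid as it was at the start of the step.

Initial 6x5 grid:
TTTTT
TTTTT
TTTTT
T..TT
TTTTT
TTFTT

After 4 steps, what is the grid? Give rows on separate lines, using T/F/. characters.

Step 1: 3 trees catch fire, 1 burn out
  TTTTT
  TTTTT
  TTTTT
  T..TT
  TTFTT
  TF.FT
Step 2: 4 trees catch fire, 3 burn out
  TTTTT
  TTTTT
  TTTTT
  T..TT
  TF.FT
  F...F
Step 3: 3 trees catch fire, 4 burn out
  TTTTT
  TTTTT
  TTTTT
  T..FT
  F...F
  .....
Step 4: 3 trees catch fire, 3 burn out
  TTTTT
  TTTTT
  TTTFT
  F...F
  .....
  .....

TTTTT
TTTTT
TTTFT
F...F
.....
.....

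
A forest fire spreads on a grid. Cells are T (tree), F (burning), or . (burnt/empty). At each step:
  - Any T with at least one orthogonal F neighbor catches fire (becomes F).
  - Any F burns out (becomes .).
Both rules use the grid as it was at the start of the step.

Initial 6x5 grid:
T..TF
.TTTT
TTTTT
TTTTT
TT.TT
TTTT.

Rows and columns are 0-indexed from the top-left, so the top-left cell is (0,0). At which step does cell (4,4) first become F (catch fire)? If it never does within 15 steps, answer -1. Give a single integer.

Step 1: cell (4,4)='T' (+2 fires, +1 burnt)
Step 2: cell (4,4)='T' (+2 fires, +2 burnt)
Step 3: cell (4,4)='T' (+3 fires, +2 burnt)
Step 4: cell (4,4)='F' (+4 fires, +3 burnt)
  -> target ignites at step 4
Step 5: cell (4,4)='.' (+3 fires, +4 burnt)
Step 6: cell (4,4)='.' (+3 fires, +3 burnt)
Step 7: cell (4,4)='.' (+3 fires, +3 burnt)
Step 8: cell (4,4)='.' (+2 fires, +3 burnt)
Step 9: cell (4,4)='.' (+1 fires, +2 burnt)
Step 10: cell (4,4)='.' (+0 fires, +1 burnt)
  fire out at step 10

4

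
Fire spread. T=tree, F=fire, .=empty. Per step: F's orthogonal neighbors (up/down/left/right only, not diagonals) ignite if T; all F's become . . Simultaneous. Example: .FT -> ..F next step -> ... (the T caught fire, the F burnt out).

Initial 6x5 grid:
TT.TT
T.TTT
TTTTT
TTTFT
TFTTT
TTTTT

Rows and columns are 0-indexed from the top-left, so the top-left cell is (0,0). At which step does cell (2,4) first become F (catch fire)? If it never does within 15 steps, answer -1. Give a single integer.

Step 1: cell (2,4)='T' (+8 fires, +2 burnt)
Step 2: cell (2,4)='F' (+9 fires, +8 burnt)
  -> target ignites at step 2
Step 3: cell (2,4)='.' (+5 fires, +9 burnt)
Step 4: cell (2,4)='.' (+2 fires, +5 burnt)
Step 5: cell (2,4)='.' (+1 fires, +2 burnt)
Step 6: cell (2,4)='.' (+1 fires, +1 burnt)
Step 7: cell (2,4)='.' (+0 fires, +1 burnt)
  fire out at step 7

2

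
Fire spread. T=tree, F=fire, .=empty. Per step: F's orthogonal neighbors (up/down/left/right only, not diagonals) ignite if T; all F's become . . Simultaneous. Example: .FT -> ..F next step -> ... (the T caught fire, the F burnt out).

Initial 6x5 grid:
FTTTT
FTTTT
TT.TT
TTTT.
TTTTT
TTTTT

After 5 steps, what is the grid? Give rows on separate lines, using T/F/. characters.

Step 1: 3 trees catch fire, 2 burn out
  .FTTT
  .FTTT
  FT.TT
  TTTT.
  TTTTT
  TTTTT
Step 2: 4 trees catch fire, 3 burn out
  ..FTT
  ..FTT
  .F.TT
  FTTT.
  TTTTT
  TTTTT
Step 3: 4 trees catch fire, 4 burn out
  ...FT
  ...FT
  ...TT
  .FTT.
  FTTTT
  TTTTT
Step 4: 6 trees catch fire, 4 burn out
  ....F
  ....F
  ...FT
  ..FT.
  .FTTT
  FTTTT
Step 5: 4 trees catch fire, 6 burn out
  .....
  .....
  ....F
  ...F.
  ..FTT
  .FTTT

.....
.....
....F
...F.
..FTT
.FTTT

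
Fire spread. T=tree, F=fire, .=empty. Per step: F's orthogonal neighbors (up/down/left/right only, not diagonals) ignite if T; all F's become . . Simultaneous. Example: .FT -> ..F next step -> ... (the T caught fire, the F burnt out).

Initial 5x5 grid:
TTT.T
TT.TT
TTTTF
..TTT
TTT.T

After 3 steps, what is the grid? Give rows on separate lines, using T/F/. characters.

Step 1: 3 trees catch fire, 1 burn out
  TTT.T
  TT.TF
  TTTF.
  ..TTF
  TTT.T
Step 2: 5 trees catch fire, 3 burn out
  TTT.F
  TT.F.
  TTF..
  ..TF.
  TTT.F
Step 3: 2 trees catch fire, 5 burn out
  TTT..
  TT...
  TF...
  ..F..
  TTT..

TTT..
TT...
TF...
..F..
TTT..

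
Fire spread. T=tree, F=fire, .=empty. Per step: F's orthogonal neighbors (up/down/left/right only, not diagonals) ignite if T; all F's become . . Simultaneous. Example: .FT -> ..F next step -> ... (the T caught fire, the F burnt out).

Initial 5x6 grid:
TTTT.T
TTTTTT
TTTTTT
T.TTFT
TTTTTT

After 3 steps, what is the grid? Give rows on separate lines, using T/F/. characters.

Step 1: 4 trees catch fire, 1 burn out
  TTTT.T
  TTTTTT
  TTTTFT
  T.TF.F
  TTTTFT
Step 2: 6 trees catch fire, 4 burn out
  TTTT.T
  TTTTFT
  TTTF.F
  T.F...
  TTTF.F
Step 3: 4 trees catch fire, 6 burn out
  TTTT.T
  TTTF.F
  TTF...
  T.....
  TTF...

TTTT.T
TTTF.F
TTF...
T.....
TTF...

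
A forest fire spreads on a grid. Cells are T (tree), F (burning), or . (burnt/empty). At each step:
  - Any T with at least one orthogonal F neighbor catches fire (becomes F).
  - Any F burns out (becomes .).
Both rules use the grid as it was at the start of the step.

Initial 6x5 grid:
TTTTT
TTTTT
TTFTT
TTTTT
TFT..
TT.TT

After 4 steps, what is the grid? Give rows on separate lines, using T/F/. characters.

Step 1: 8 trees catch fire, 2 burn out
  TTTTT
  TTFTT
  TF.FT
  TFFTT
  F.F..
  TF.TT
Step 2: 8 trees catch fire, 8 burn out
  TTFTT
  TF.FT
  F...F
  F..FT
  .....
  F..TT
Step 3: 5 trees catch fire, 8 burn out
  TF.FT
  F...F
  .....
  ....F
  .....
  ...TT
Step 4: 2 trees catch fire, 5 burn out
  F...F
  .....
  .....
  .....
  .....
  ...TT

F...F
.....
.....
.....
.....
...TT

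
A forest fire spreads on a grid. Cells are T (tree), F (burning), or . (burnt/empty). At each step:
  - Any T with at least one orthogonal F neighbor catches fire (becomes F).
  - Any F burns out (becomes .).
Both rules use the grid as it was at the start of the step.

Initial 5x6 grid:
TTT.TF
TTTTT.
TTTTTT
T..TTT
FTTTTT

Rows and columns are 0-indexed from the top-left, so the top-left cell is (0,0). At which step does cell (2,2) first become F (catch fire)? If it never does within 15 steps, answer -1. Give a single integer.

Step 1: cell (2,2)='T' (+3 fires, +2 burnt)
Step 2: cell (2,2)='T' (+3 fires, +3 burnt)
Step 3: cell (2,2)='T' (+5 fires, +3 burnt)
Step 4: cell (2,2)='F' (+9 fires, +5 burnt)
  -> target ignites at step 4
Step 5: cell (2,2)='.' (+4 fires, +9 burnt)
Step 6: cell (2,2)='.' (+0 fires, +4 burnt)
  fire out at step 6

4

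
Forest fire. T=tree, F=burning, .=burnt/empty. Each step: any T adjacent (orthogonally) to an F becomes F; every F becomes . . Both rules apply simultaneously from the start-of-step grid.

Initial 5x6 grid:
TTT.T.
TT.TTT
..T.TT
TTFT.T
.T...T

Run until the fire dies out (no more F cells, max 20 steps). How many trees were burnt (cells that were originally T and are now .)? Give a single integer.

Step 1: +3 fires, +1 burnt (F count now 3)
Step 2: +2 fires, +3 burnt (F count now 2)
Step 3: +0 fires, +2 burnt (F count now 0)
Fire out after step 3
Initially T: 18, now '.': 17
Total burnt (originally-T cells now '.'): 5

Answer: 5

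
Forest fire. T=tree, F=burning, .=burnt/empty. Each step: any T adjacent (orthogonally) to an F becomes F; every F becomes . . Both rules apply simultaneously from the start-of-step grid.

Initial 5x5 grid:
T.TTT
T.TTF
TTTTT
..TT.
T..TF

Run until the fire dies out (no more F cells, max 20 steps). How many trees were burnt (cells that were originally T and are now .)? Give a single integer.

Answer: 15

Derivation:
Step 1: +4 fires, +2 burnt (F count now 4)
Step 2: +4 fires, +4 burnt (F count now 4)
Step 3: +3 fires, +4 burnt (F count now 3)
Step 4: +1 fires, +3 burnt (F count now 1)
Step 5: +1 fires, +1 burnt (F count now 1)
Step 6: +1 fires, +1 burnt (F count now 1)
Step 7: +1 fires, +1 burnt (F count now 1)
Step 8: +0 fires, +1 burnt (F count now 0)
Fire out after step 8
Initially T: 16, now '.': 24
Total burnt (originally-T cells now '.'): 15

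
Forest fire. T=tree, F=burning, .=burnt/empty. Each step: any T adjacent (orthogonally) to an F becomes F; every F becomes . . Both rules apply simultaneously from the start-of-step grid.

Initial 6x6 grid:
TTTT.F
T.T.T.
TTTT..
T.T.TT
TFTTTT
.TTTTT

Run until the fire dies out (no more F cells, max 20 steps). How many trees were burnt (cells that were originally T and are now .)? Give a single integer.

Step 1: +3 fires, +2 burnt (F count now 3)
Step 2: +4 fires, +3 burnt (F count now 4)
Step 3: +4 fires, +4 burnt (F count now 4)
Step 4: +7 fires, +4 burnt (F count now 7)
Step 5: +4 fires, +7 burnt (F count now 4)
Step 6: +2 fires, +4 burnt (F count now 2)
Step 7: +0 fires, +2 burnt (F count now 0)
Fire out after step 7
Initially T: 25, now '.': 35
Total burnt (originally-T cells now '.'): 24

Answer: 24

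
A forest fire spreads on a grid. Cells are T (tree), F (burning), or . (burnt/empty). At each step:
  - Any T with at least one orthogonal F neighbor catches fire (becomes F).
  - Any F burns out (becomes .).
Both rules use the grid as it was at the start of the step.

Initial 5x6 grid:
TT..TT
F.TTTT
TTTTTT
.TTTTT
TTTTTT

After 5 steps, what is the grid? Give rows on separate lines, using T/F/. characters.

Step 1: 2 trees catch fire, 1 burn out
  FT..TT
  ..TTTT
  FTTTTT
  .TTTTT
  TTTTTT
Step 2: 2 trees catch fire, 2 burn out
  .F..TT
  ..TTTT
  .FTTTT
  .TTTTT
  TTTTTT
Step 3: 2 trees catch fire, 2 burn out
  ....TT
  ..TTTT
  ..FTTT
  .FTTTT
  TTTTTT
Step 4: 4 trees catch fire, 2 burn out
  ....TT
  ..FTTT
  ...FTT
  ..FTTT
  TFTTTT
Step 5: 5 trees catch fire, 4 burn out
  ....TT
  ...FTT
  ....FT
  ...FTT
  F.FTTT

....TT
...FTT
....FT
...FTT
F.FTTT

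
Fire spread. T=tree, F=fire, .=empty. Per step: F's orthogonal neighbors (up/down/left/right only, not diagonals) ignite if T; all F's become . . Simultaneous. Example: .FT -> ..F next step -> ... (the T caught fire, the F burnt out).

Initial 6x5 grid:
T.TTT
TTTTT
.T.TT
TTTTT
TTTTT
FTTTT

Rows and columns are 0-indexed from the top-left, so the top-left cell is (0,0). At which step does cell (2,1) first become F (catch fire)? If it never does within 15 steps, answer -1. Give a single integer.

Step 1: cell (2,1)='T' (+2 fires, +1 burnt)
Step 2: cell (2,1)='T' (+3 fires, +2 burnt)
Step 3: cell (2,1)='T' (+3 fires, +3 burnt)
Step 4: cell (2,1)='F' (+4 fires, +3 burnt)
  -> target ignites at step 4
Step 5: cell (2,1)='.' (+3 fires, +4 burnt)
Step 6: cell (2,1)='.' (+4 fires, +3 burnt)
Step 7: cell (2,1)='.' (+4 fires, +4 burnt)
Step 8: cell (2,1)='.' (+2 fires, +4 burnt)
Step 9: cell (2,1)='.' (+1 fires, +2 burnt)
Step 10: cell (2,1)='.' (+0 fires, +1 burnt)
  fire out at step 10

4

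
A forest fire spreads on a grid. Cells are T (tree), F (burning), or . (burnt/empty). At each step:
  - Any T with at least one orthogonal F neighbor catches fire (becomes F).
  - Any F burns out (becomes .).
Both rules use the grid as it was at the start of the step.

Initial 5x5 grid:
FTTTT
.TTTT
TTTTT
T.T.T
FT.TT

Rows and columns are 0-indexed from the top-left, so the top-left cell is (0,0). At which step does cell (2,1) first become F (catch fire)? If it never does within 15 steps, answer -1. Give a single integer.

Step 1: cell (2,1)='T' (+3 fires, +2 burnt)
Step 2: cell (2,1)='T' (+3 fires, +3 burnt)
Step 3: cell (2,1)='F' (+3 fires, +3 burnt)
  -> target ignites at step 3
Step 4: cell (2,1)='.' (+3 fires, +3 burnt)
Step 5: cell (2,1)='.' (+3 fires, +3 burnt)
Step 6: cell (2,1)='.' (+1 fires, +3 burnt)
Step 7: cell (2,1)='.' (+1 fires, +1 burnt)
Step 8: cell (2,1)='.' (+1 fires, +1 burnt)
Step 9: cell (2,1)='.' (+1 fires, +1 burnt)
Step 10: cell (2,1)='.' (+0 fires, +1 burnt)
  fire out at step 10

3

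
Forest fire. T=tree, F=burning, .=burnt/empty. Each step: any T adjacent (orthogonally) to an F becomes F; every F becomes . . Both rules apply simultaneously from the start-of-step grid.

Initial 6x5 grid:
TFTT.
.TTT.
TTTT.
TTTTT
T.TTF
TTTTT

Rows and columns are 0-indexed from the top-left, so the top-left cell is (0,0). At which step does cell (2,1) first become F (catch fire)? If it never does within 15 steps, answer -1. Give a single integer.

Step 1: cell (2,1)='T' (+6 fires, +2 burnt)
Step 2: cell (2,1)='F' (+6 fires, +6 burnt)
  -> target ignites at step 2
Step 3: cell (2,1)='.' (+7 fires, +6 burnt)
Step 4: cell (2,1)='.' (+2 fires, +7 burnt)
Step 5: cell (2,1)='.' (+2 fires, +2 burnt)
Step 6: cell (2,1)='.' (+0 fires, +2 burnt)
  fire out at step 6

2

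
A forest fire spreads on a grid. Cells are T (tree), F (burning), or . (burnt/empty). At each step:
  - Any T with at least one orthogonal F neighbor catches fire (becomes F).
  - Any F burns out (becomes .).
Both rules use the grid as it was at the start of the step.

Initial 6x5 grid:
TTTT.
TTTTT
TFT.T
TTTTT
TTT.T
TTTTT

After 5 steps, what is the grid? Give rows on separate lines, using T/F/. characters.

Step 1: 4 trees catch fire, 1 burn out
  TTTT.
  TFTTT
  F.F.T
  TFTTT
  TTT.T
  TTTTT
Step 2: 6 trees catch fire, 4 burn out
  TFTT.
  F.FTT
  ....T
  F.FTT
  TFT.T
  TTTTT
Step 3: 7 trees catch fire, 6 burn out
  F.FT.
  ...FT
  ....T
  ...FT
  F.F.T
  TFTTT
Step 4: 5 trees catch fire, 7 burn out
  ...F.
  ....F
  ....T
  ....F
  ....T
  F.FTT
Step 5: 3 trees catch fire, 5 burn out
  .....
  .....
  ....F
  .....
  ....F
  ...FT

.....
.....
....F
.....
....F
...FT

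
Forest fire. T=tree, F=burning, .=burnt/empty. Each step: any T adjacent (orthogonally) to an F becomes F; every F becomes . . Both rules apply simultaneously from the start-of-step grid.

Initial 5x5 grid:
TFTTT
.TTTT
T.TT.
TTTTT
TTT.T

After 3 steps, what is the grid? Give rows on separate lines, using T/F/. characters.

Step 1: 3 trees catch fire, 1 burn out
  F.FTT
  .FTTT
  T.TT.
  TTTTT
  TTT.T
Step 2: 2 trees catch fire, 3 burn out
  ...FT
  ..FTT
  T.TT.
  TTTTT
  TTT.T
Step 3: 3 trees catch fire, 2 burn out
  ....F
  ...FT
  T.FT.
  TTTTT
  TTT.T

....F
...FT
T.FT.
TTTTT
TTT.T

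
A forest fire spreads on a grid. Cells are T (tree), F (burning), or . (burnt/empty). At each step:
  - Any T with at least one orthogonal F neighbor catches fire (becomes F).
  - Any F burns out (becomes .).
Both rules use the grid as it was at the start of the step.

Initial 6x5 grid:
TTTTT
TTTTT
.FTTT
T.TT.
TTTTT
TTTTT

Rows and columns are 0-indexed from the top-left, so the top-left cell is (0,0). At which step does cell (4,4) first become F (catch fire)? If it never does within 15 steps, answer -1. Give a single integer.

Step 1: cell (4,4)='T' (+2 fires, +1 burnt)
Step 2: cell (4,4)='T' (+5 fires, +2 burnt)
Step 3: cell (4,4)='T' (+6 fires, +5 burnt)
Step 4: cell (4,4)='T' (+5 fires, +6 burnt)
Step 5: cell (4,4)='F' (+5 fires, +5 burnt)
  -> target ignites at step 5
Step 6: cell (4,4)='.' (+3 fires, +5 burnt)
Step 7: cell (4,4)='.' (+0 fires, +3 burnt)
  fire out at step 7

5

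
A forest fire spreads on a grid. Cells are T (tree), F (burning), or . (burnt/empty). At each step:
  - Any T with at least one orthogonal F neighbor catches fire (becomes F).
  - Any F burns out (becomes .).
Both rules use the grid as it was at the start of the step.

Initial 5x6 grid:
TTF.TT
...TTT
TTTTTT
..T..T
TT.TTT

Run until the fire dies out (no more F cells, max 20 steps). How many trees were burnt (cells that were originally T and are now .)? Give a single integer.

Step 1: +1 fires, +1 burnt (F count now 1)
Step 2: +1 fires, +1 burnt (F count now 1)
Step 3: +0 fires, +1 burnt (F count now 0)
Fire out after step 3
Initially T: 20, now '.': 12
Total burnt (originally-T cells now '.'): 2

Answer: 2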